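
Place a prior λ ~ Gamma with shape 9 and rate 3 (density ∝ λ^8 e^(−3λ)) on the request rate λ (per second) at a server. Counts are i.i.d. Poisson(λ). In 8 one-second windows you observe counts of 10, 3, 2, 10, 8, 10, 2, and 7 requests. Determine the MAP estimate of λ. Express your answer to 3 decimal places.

Σxᵢ = 10+3+2+10+8+10+2+7 = 52, with n = 8.
Posterior ∝ λ^8e^(−3λ) · λ^52e^(−8λ) = λ^60e^(−11λ), i.e. Gamma(shape=61, rate=11).
The mode of a Gamma(a, b) with a ≥ 1 (shape–rate) is (a−1)/b = 60/11 ≈ 5.455.

λ̂_MAP = 5.455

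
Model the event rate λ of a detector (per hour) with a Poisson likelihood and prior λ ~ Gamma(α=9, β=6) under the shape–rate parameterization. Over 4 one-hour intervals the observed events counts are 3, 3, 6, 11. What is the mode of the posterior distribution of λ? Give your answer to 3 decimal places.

λ̂_MAP = 3.100

Σxᵢ = 3+3+6+11 = 23, with n = 4.
Posterior ∝ λ^8e^(−6λ) · λ^23e^(−4λ) = λ^31e^(−10λ), i.e. Gamma(shape=32, rate=10).
The mode of a Gamma(a, b) with a ≥ 1 (shape–rate) is (a−1)/b = 31/10 ≈ 3.100.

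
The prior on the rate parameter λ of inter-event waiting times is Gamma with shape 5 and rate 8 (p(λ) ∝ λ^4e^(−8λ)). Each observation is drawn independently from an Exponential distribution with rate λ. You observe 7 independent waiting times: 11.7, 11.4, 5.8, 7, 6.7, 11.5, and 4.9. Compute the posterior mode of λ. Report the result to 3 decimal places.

The Exponential(rate=λ) likelihood is ∝ λ^n e^(−λΣtᵢ). Here n = 7 and Σtᵢ = 11.7 + 11.4 + 5.8 + 7 + 6.7 + 11.5 + 4.9 = 59.
Posterior ∝ λ^4e^(−8λ) · λ^7e^(−59λ) = λ^11e^(−67λ), i.e. Gamma(12, 67).
Mode = (a−1)/b = 11/67 ≈ 0.164.

λ̂_MAP = 0.164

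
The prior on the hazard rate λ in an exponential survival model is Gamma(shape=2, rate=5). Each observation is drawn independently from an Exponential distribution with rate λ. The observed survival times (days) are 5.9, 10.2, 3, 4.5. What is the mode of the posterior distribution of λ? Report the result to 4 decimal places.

The Exponential(rate=λ) likelihood is ∝ λ^n e^(−λΣtᵢ). Here n = 4 and Σtᵢ = 5.9 + 10.2 + 3 + 4.5 = 23.6.
Posterior ∝ λe^(−5λ) · λ^4e^(−23.6λ) = λ^5e^(−28.6λ), i.e. Gamma(6, 28.6).
Mode = (a−1)/b = 5/28.6 ≈ 0.1748.

λ̂_MAP = 0.1748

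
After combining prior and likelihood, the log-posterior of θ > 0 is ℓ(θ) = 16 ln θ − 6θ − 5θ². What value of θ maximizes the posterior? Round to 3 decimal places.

ℓ'(θ) = 16/θ − 6 − 10θ. Setting this to zero and multiplying by θ: 10θ² + 6θ − 16 = 0.
θ = (−6 + √(6² + 4·10·16)) / (2·10) = (−6 + √676) / 20 = (−6 + 26)/20 = 1.
ℓ''(θ) = −16/θ² − 10 < 0, confirming a maximum.

θ̂_MAP = 1.000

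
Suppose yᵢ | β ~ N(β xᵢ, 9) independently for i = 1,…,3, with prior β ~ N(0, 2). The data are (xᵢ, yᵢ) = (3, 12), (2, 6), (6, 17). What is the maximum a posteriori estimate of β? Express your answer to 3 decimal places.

log p(β | y) = −Σ(yᵢ − βxᵢ)²/(2·9) − β²/(2·2) + const.
Setting the derivative to zero: Σxᵢ(yᵢ − βxᵢ)/9 − β/2 = 0, so β = Σxᵢyᵢ / (Σxᵢ² + σ²/τ²).
Σxᵢyᵢ = 3·12 + 2·6 + 6·17 = 150; Σxᵢ² = 49; σ²/τ² = 4.5.
β̂_MAP = 150 / (49 + 4.5) = 150/53.5 ≈ 2.804.

β̂_MAP = 2.804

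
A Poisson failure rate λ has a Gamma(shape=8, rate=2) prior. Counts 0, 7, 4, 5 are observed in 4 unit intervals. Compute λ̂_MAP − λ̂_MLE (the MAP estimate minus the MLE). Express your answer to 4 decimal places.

Σxᵢ = 16. Posterior is Gamma(24, 6); MAP = (24−1)/6 = 23/6 ≈ 3.83333.
MLE = x̄ = 16/4 ≈ 4.00000.
Difference = 23/6 − 16/4 = -1/6 ≈ -0.1667.

MAP − MLE = -0.1667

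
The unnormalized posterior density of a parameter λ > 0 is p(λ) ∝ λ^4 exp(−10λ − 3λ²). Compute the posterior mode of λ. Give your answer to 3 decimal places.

λ̂_MAP = 0.333

ℓ'(λ) = 4/λ − 10 − 6λ. Setting this to zero and multiplying by λ: 6λ² + 10λ − 4 = 0.
λ = (−10 + √(10² + 4·6·4)) / (2·6) = (−10 + √196) / 12 = (−10 + 14)/12 = 1/3.
ℓ''(λ) = −4/λ² − 6 < 0, confirming a maximum.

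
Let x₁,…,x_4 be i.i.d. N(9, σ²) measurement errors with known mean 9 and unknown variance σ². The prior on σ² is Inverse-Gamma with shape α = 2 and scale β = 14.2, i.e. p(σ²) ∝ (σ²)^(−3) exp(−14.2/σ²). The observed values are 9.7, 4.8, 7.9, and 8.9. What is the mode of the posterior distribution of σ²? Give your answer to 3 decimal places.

Sum of squared deviations about the known mean: SS = (9.7−9)² + (4.8−9)² + (7.9−9)² + (8.9−9)² = 19.35.
The Normal likelihood contributes (σ²)^(−n/2) exp(−SS/(2σ²)), so the posterior is Inverse-Gamma(α + n/2, β + SS/2) = Inverse-Gamma(4, 23.875).
The mode of Inverse-Gamma(a, b) is b/(a+1) = 23.875/5 ≈ 4.775.

σ̂²_MAP = 4.775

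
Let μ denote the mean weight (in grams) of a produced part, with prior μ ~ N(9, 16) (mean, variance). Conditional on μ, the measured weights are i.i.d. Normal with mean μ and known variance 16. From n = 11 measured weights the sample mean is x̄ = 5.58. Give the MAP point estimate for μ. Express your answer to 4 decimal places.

n = 11, x̄ = 5.58.
For a Normal prior and Normal likelihood with known variance, the posterior is Normal; its mode equals its mean, the precision-weighted average.
Prior precision 1/σ₀² = 1/16 = 0.0625; data precision n/σ² = 11/16 = 0.6875.
μ̂ = (0.0625·9 + 0.6875·5.58) / (0.0625 + 0.6875) = 4.39875/0.75 = 5.8650.

μ̂_MAP = 5.8650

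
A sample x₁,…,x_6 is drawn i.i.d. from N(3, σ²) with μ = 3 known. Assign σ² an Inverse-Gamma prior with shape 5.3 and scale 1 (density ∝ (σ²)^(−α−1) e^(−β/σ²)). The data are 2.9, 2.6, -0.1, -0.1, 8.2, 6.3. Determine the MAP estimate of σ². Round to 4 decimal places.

Sum of squared deviations about the known mean: SS = (2.9−3)² + (2.6−3)² + (-0.1−3)² + (-0.1−3)² + (8.2−3)² + (6.3−3)² = 57.32.
The Normal likelihood contributes (σ²)^(−n/2) exp(−SS/(2σ²)), so the posterior is Inverse-Gamma(α + n/2, β + SS/2) = Inverse-Gamma(8.3, 29.66).
The mode of Inverse-Gamma(a, b) is b/(a+1) = 29.66/9.3 ≈ 3.1892.

σ̂²_MAP = 3.1892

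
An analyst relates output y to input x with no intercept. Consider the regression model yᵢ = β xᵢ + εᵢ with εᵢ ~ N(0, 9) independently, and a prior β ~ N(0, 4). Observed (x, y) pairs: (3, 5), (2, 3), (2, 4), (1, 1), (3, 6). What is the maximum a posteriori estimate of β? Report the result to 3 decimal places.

β̂_MAP = 1.641

log p(β | y) = −Σ(yᵢ − βxᵢ)²/(2·9) − β²/(2·4) + const.
Setting the derivative to zero: Σxᵢ(yᵢ − βxᵢ)/9 − β/4 = 0, so β = Σxᵢyᵢ / (Σxᵢ² + σ²/τ²).
Σxᵢyᵢ = 3·5 + 2·3 + 2·4 + 1·1 + 3·6 = 48; Σxᵢ² = 27; σ²/τ² = 2.25.
β̂_MAP = 48 / (27 + 2.25) = 48/29.25 ≈ 1.641.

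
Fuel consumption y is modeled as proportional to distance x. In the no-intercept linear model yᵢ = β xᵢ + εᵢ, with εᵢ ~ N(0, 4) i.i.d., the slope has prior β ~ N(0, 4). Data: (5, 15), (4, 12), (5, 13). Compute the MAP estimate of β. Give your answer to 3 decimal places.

β̂_MAP = 2.806

log p(β | y) = −Σ(yᵢ − βxᵢ)²/(2·4) − β²/(2·4) + const.
Setting the derivative to zero: Σxᵢ(yᵢ − βxᵢ)/4 − β/4 = 0, so β = Σxᵢyᵢ / (Σxᵢ² + σ²/τ²).
Σxᵢyᵢ = 5·15 + 4·12 + 5·13 = 188; Σxᵢ² = 66; σ²/τ² = 1.
β̂_MAP = 188 / (66 + 1) = 188/67 ≈ 2.806.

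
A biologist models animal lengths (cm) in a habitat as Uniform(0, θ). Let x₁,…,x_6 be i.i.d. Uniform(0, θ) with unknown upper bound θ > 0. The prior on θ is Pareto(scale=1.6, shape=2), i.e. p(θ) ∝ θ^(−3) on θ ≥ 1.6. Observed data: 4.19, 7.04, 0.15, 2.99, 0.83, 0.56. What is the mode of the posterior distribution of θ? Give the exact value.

The Uniform(0, θ) likelihood is θ^(−n) for θ ≥ max(xᵢ), zero otherwise. Here max(xᵢ) = 7.04.
Posterior ∝ θ^(−3) · θ^(−6) = θ^(−9) on θ ≥ max(1.6, 7.04) = 7.04.
This density is strictly decreasing in θ, so the posterior mode lies at the lower boundary of the support.

θ̂_MAP = 7.04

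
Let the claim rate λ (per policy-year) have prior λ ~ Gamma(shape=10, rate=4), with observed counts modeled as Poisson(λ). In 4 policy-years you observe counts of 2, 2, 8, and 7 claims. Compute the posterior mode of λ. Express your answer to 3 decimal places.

Σxᵢ = 2+2+8+7 = 19, with n = 4.
Posterior ∝ λ^9e^(−4λ) · λ^19e^(−4λ) = λ^28e^(−8λ), i.e. Gamma(shape=29, rate=8).
The mode of a Gamma(a, b) with a ≥ 1 (shape–rate) is (a−1)/b = 28/8 ≈ 3.500.

λ̂_MAP = 3.500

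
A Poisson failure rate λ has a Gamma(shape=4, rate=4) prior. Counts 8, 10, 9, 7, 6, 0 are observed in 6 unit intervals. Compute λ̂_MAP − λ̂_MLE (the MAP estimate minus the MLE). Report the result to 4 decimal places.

MAP − MLE = -2.3667

Σxᵢ = 40. Posterior is Gamma(44, 10); MAP = (44−1)/10 = 43/10 ≈ 4.30000.
MLE = x̄ = 40/6 ≈ 6.66667.
Difference = 43/10 − 40/6 = -71/30 ≈ -2.3667.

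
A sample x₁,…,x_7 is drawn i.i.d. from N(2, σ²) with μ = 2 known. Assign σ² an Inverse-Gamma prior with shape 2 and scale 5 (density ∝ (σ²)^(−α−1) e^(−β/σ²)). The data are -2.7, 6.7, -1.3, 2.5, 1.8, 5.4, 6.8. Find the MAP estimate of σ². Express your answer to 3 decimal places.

σ̂²_MAP = 7.689

Sum of squared deviations about the known mean: SS = (-2.7−2)² + (6.7−2)² + (-1.3−2)² + (2.5−2)² + (1.8−2)² + (5.4−2)² + (6.8−2)² = 89.96.
The Normal likelihood contributes (σ²)^(−n/2) exp(−SS/(2σ²)), so the posterior is Inverse-Gamma(α + n/2, β + SS/2) = Inverse-Gamma(5.5, 49.98).
The mode of Inverse-Gamma(a, b) is b/(a+1) = 49.98/6.5 ≈ 7.689.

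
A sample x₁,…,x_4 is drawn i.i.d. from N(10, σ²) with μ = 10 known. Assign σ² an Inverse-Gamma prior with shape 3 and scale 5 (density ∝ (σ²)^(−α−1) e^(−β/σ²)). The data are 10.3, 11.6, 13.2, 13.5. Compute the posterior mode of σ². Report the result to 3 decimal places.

σ̂²_MAP = 2.928

Sum of squared deviations about the known mean: SS = (10.3−10)² + (11.6−10)² + (13.2−10)² + (13.5−10)² = 25.14.
The Normal likelihood contributes (σ²)^(−n/2) exp(−SS/(2σ²)), so the posterior is Inverse-Gamma(α + n/2, β + SS/2) = Inverse-Gamma(5, 17.57).
The mode of Inverse-Gamma(a, b) is b/(a+1) = 17.57/6 ≈ 2.928.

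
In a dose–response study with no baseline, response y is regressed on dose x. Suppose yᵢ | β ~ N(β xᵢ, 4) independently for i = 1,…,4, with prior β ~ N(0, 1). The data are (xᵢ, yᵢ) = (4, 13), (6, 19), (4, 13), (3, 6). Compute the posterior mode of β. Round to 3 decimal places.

β̂_MAP = 2.914

log p(β | y) = −Σ(yᵢ − βxᵢ)²/(2·4) − β²/(2·1) + const.
Setting the derivative to zero: Σxᵢ(yᵢ − βxᵢ)/4 − β/1 = 0, so β = Σxᵢyᵢ / (Σxᵢ² + σ²/τ²).
Σxᵢyᵢ = 4·13 + 6·19 + 4·13 + 3·6 = 236; Σxᵢ² = 77; σ²/τ² = 4.
β̂_MAP = 236 / (77 + 4) = 236/81 ≈ 2.914.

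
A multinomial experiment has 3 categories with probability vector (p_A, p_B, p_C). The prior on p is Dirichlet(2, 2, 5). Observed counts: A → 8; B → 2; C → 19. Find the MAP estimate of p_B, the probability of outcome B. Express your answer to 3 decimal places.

The posterior is Dirichlet(αᵢ + nᵢ) = Dirichlet(10, 4, 24).
For a Dirichlet(a₁,…,a_K) with all aᵢ > 1, the mode has j-th component (aⱼ − 1)/(Σaᵢ − K).
Here Σaᵢ = 38 and K = 3, so p_B = (4 − 1)/(38 − 3) = 3/35 ≈ 0.086.

MAP estimate of p_B = 0.086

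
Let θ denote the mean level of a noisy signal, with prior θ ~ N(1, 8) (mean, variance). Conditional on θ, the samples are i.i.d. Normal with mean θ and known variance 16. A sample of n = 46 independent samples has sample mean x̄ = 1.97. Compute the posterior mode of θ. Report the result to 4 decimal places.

n = 46, x̄ = 1.97.
For a Normal prior and Normal likelihood with known variance, the posterior is Normal; its mode equals its mean, the precision-weighted average.
Prior precision 1/σ₀² = 1/8 = 0.125; data precision n/σ² = 46/16 = 2.875.
θ̂ = (0.125·1 + 2.875·1.97) / (0.125 + 2.875) = 5.78875/3 = 4631/2400 ≈ 1.9296.

θ̂_MAP = 1.9296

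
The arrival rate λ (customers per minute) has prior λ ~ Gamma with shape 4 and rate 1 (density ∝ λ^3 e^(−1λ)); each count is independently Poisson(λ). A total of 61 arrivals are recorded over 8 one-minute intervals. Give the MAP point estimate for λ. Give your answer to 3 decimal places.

Σxᵢ = 61, n = 8.
Posterior ∝ λ^3e^(−1λ) · λ^61e^(−8λ) = λ^64e^(−9λ), i.e. Gamma(shape=65, rate=9).
The mode of a Gamma(a, b) with a ≥ 1 (shape–rate) is (a−1)/b = 64/9 ≈ 7.111.

λ̂_MAP = 7.111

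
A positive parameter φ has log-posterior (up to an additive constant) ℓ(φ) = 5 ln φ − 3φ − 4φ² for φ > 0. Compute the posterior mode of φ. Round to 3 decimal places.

ℓ'(φ) = 5/φ − 3 − 8φ. Setting this to zero and multiplying by φ: 8φ² + 3φ − 5 = 0.
φ = (−3 + √(3² + 4·8·5)) / (2·8) = (−3 + √169) / 16 = (−3 + 13)/16 = 5/8.
ℓ''(φ) = −5/φ² − 8 < 0, confirming a maximum.

φ̂_MAP = 0.625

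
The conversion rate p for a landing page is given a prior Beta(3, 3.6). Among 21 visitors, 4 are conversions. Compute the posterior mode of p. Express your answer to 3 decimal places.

Prior: Beta(3, 3.6).
Data: 4 successes in 21 trials. The binomial likelihood contributes p^4(1−p)^17, so the posterior is Beta(3+4, 3.6+17) = Beta(7, 20.6).
For Beta(a, b) with a, b > 1 the mode is (a−1)/(a+b−2) = 6/25.6 ≈ 0.234.

p̂_MAP = 0.234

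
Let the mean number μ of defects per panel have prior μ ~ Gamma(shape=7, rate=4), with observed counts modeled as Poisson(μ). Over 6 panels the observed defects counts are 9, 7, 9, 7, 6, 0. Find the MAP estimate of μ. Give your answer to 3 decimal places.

Σxᵢ = 9+7+9+7+6+0 = 38, with n = 6.
Posterior ∝ μ^6e^(−4μ) · μ^38e^(−6μ) = μ^44e^(−10μ), i.e. Gamma(shape=45, rate=10).
The mode of a Gamma(a, b) with a ≥ 1 (shape–rate) is (a−1)/b = 44/10 ≈ 4.400.

μ̂_MAP = 4.400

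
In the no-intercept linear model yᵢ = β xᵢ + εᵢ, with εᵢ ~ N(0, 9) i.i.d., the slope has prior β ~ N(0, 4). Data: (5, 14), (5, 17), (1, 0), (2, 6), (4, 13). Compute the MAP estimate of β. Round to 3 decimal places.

β̂_MAP = 2.990

log p(β | y) = −Σ(yᵢ − βxᵢ)²/(2·9) − β²/(2·4) + const.
Setting the derivative to zero: Σxᵢ(yᵢ − βxᵢ)/9 − β/4 = 0, so β = Σxᵢyᵢ / (Σxᵢ² + σ²/τ²).
Σxᵢyᵢ = 5·14 + 5·17 + 1·0 + 2·6 + 4·13 = 219; Σxᵢ² = 71; σ²/τ² = 2.25.
β̂_MAP = 219 / (71 + 2.25) = 219/73.25 ≈ 2.990.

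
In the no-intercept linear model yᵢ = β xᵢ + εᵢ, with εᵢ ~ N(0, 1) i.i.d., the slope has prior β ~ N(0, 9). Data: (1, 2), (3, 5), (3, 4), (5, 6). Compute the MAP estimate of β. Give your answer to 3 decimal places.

β̂_MAP = 1.338

log p(β | y) = −Σ(yᵢ − βxᵢ)²/(2·1) − β²/(2·9) + const.
Setting the derivative to zero: Σxᵢ(yᵢ − βxᵢ)/1 − β/9 = 0, so β = Σxᵢyᵢ / (Σxᵢ² + σ²/τ²).
Σxᵢyᵢ = 1·2 + 3·5 + 3·4 + 5·6 = 59; Σxᵢ² = 44; σ²/τ² = 1/9.
β̂_MAP = 59 / (44 + 1/9) = 59/(397/9) = 531/397 ≈ 1.338.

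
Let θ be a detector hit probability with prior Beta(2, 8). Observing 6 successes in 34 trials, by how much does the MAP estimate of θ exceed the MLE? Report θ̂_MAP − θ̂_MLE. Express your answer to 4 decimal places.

MAP − MLE = -0.0098

Posterior is Beta(8, 36); MAP = (8−1)/(44−2) = 7/42 ≈ 0.16667.
MLE ignores the prior: θ̂_MLE = k/n = 6/34 ≈ 0.17647.
Difference = 7/42 − 6/34 = -1/102 ≈ -0.0098.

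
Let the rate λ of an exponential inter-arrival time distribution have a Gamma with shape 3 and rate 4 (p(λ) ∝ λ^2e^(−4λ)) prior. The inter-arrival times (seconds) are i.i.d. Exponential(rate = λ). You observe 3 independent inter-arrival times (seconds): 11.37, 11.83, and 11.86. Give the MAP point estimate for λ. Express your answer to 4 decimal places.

λ̂_MAP = 0.1280

The Exponential(rate=λ) likelihood is ∝ λ^n e^(−λΣtᵢ). Here n = 3 and Σtᵢ = 11.37 + 11.83 + 11.86 = 35.06.
Posterior ∝ λ^2e^(−4λ) · λ^3e^(−35.06λ) = λ^5e^(−39.06λ), i.e. Gamma(6, 39.06).
Mode = (a−1)/b = 5/39.06 ≈ 0.1280.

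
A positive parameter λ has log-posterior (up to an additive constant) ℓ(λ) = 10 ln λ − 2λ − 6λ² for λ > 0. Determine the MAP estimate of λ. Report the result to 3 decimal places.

λ̂_MAP = 0.833

ℓ'(λ) = 10/λ − 2 − 12λ. Setting this to zero and multiplying by λ: 12λ² + 2λ − 10 = 0.
λ = (−2 + √(2² + 4·12·10)) / (2·12) = (−2 + √484) / 24 = (−2 + 22)/24 = 5/6.
ℓ''(λ) = −10/λ² − 12 < 0, confirming a maximum.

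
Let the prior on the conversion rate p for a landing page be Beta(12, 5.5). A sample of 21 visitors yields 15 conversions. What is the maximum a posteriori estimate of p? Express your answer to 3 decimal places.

p̂_MAP = 0.712

Prior: Beta(12, 5.5).
Data: 15 successes in 21 trials. The binomial likelihood contributes p^15(1−p)^6, so the posterior is Beta(12+15, 5.5+6) = Beta(27, 11.5).
For Beta(a, b) with a, b > 1 the mode is (a−1)/(a+b−2) = 26/36.5 ≈ 0.712.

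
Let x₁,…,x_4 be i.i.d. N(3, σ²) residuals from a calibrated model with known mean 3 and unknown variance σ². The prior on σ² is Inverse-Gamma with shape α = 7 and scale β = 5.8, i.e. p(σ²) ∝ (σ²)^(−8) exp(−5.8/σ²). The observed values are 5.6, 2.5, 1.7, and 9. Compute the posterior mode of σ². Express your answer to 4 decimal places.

Sum of squared deviations about the known mean: SS = (5.6−3)² + (2.5−3)² + (1.7−3)² + (9−3)² = 44.7.
The Normal likelihood contributes (σ²)^(−n/2) exp(−SS/(2σ²)), so the posterior is Inverse-Gamma(α + n/2, β + SS/2) = Inverse-Gamma(9, 28.15).
The mode of Inverse-Gamma(a, b) is b/(a+1) = 28.15/10 ≈ 2.8150.

σ̂²_MAP = 2.8150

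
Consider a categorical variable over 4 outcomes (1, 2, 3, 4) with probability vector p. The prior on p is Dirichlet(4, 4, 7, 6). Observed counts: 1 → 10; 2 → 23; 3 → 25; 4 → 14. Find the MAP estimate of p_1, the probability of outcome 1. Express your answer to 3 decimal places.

The posterior is Dirichlet(αᵢ + nᵢ) = Dirichlet(14, 27, 32, 20).
For a Dirichlet(a₁,…,a_K) with all aᵢ > 1, the mode has j-th component (aⱼ − 1)/(Σaᵢ − K).
Here Σaᵢ = 93 and K = 4, so p_1 = (14 − 1)/(93 − 4) = 13/89 ≈ 0.146.

MAP estimate: 0.146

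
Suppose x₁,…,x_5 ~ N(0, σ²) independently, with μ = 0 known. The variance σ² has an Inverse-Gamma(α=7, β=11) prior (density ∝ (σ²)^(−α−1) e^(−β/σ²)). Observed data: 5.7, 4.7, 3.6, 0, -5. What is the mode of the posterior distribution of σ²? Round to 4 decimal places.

Sum of squared deviations about the known mean: SS = (5.7−0)² + (4.7−0)² + (3.6−0)² + (0−0)² + (-5−0)² = 92.54.
The Normal likelihood contributes (σ²)^(−n/2) exp(−SS/(2σ²)), so the posterior is Inverse-Gamma(α + n/2, β + SS/2) = Inverse-Gamma(9.5, 57.27).
The mode of Inverse-Gamma(a, b) is b/(a+1) = 57.27/10.5 ≈ 5.4543.

σ̂²_MAP = 5.4543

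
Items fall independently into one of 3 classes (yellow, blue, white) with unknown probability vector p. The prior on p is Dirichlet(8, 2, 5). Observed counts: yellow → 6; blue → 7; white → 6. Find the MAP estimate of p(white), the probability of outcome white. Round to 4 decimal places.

The posterior is Dirichlet(αᵢ + nᵢ) = Dirichlet(14, 9, 11).
For a Dirichlet(a₁,…,a_K) with all aᵢ > 1, the mode has j-th component (aⱼ − 1)/(Σaᵢ − K).
Here Σaᵢ = 34 and K = 3, so p(white) = (11 − 1)/(34 − 3) = 10/31 ≈ 0.3226.

MAP estimate of p(white) = 0.3226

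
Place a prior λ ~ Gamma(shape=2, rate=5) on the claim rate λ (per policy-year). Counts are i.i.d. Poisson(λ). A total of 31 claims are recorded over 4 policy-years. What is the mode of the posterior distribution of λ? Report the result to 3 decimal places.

λ̂_MAP = 3.556

Σxᵢ = 31, n = 4.
Posterior ∝ λe^(−5λ) · λ^31e^(−4λ) = λ^32e^(−9λ), i.e. Gamma(shape=33, rate=9).
The mode of a Gamma(a, b) with a ≥ 1 (shape–rate) is (a−1)/b = 32/9 ≈ 3.556.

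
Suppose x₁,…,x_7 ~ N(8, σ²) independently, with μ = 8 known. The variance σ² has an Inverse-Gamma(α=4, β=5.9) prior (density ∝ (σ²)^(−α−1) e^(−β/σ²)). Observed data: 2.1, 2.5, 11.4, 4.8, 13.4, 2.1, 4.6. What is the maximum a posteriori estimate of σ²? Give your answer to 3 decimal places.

Sum of squared deviations about the known mean: SS = (2.1−8)² + (2.5−8)² + (11.4−8)² + (4.8−8)² + (13.4−8)² + (2.1−8)² + (4.6−8)² = 162.39.
The Normal likelihood contributes (σ²)^(−n/2) exp(−SS/(2σ²)), so the posterior is Inverse-Gamma(α + n/2, β + SS/2) = Inverse-Gamma(7.5, 87.095).
The mode of Inverse-Gamma(a, b) is b/(a+1) = 87.095/8.5 ≈ 10.246.

σ̂²_MAP = 10.246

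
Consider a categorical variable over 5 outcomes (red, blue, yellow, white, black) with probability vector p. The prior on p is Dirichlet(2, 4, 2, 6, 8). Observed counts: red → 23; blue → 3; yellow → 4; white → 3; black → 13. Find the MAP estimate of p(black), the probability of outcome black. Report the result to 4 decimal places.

The posterior is Dirichlet(αᵢ + nᵢ) = Dirichlet(25, 7, 6, 9, 21).
For a Dirichlet(a₁,…,a_K) with all aᵢ > 1, the mode has j-th component (aⱼ − 1)/(Σaᵢ − K).
Here Σaᵢ = 68 and K = 5, so p(black) = (21 − 1)/(68 − 5) = 20/63 ≈ 0.3175.

MAP estimate of p(black) = 0.3175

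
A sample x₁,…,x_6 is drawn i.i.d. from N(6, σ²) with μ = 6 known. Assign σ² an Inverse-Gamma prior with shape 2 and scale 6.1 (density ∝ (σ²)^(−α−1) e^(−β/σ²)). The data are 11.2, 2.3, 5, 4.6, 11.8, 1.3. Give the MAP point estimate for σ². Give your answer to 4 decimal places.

σ̂²_MAP = 9.3017

Sum of squared deviations about the known mean: SS = (11.2−6)² + (2.3−6)² + (5−6)² + (4.6−6)² + (11.8−6)² + (1.3−6)² = 99.42.
The Normal likelihood contributes (σ²)^(−n/2) exp(−SS/(2σ²)), so the posterior is Inverse-Gamma(α + n/2, β + SS/2) = Inverse-Gamma(5, 55.81).
The mode of Inverse-Gamma(a, b) is b/(a+1) = 55.81/6 ≈ 9.3017.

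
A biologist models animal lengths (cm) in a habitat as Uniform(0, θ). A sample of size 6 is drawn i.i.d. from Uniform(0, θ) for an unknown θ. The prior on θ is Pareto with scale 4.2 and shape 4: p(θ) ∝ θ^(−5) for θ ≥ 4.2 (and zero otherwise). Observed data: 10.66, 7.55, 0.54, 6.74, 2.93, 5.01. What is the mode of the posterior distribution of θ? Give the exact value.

The Uniform(0, θ) likelihood is θ^(−n) for θ ≥ max(xᵢ), zero otherwise. Here max(xᵢ) = 10.66.
Posterior ∝ θ^(−5) · θ^(−6) = θ^(−11) on θ ≥ max(4.2, 10.66) = 10.66.
This density is strictly decreasing in θ, so the posterior mode lies at the lower boundary of the support.

θ̂_MAP = 10.66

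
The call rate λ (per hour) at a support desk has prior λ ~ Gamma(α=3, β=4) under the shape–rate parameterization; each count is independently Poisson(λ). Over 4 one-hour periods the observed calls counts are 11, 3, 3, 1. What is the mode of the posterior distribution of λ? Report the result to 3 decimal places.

λ̂_MAP = 2.500

Σxᵢ = 11+3+3+1 = 18, with n = 4.
Posterior ∝ λ^2e^(−4λ) · λ^18e^(−4λ) = λ^20e^(−8λ), i.e. Gamma(shape=21, rate=8).
The mode of a Gamma(a, b) with a ≥ 1 (shape–rate) is (a−1)/b = 20/8 ≈ 2.500.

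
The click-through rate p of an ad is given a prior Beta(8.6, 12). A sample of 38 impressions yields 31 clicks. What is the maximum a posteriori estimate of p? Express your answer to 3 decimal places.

Prior: Beta(8.6, 12).
Data: 31 successes in 38 trials. The binomial likelihood contributes p^31(1−p)^7, so the posterior is Beta(8.6+31, 12+7) = Beta(39.6, 19).
For Beta(a, b) with a, b > 1 the mode is (a−1)/(a+b−2) = 38.6/56.6 ≈ 0.682.

p̂_MAP = 0.682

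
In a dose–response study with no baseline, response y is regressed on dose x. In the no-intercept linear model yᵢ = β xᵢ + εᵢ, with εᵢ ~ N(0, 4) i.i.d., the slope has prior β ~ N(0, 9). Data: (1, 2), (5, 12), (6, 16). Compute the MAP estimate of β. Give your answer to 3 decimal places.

log p(β | y) = −Σ(yᵢ − βxᵢ)²/(2·4) − β²/(2·9) + const.
Setting the derivative to zero: Σxᵢ(yᵢ − βxᵢ)/4 − β/9 = 0, so β = Σxᵢyᵢ / (Σxᵢ² + σ²/τ²).
Σxᵢyᵢ = 1·2 + 5·12 + 6·16 = 158; Σxᵢ² = 62; σ²/τ² = 4/9.
β̂_MAP = 158 / (62 + 4/9) = 158/(562/9) = 711/281 ≈ 2.530.

β̂_MAP = 2.530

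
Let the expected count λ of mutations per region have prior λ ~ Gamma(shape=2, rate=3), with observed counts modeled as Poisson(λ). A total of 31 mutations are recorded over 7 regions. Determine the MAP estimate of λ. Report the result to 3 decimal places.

Σxᵢ = 31, n = 7.
Posterior ∝ λe^(−3λ) · λ^31e^(−7λ) = λ^32e^(−10λ), i.e. Gamma(shape=33, rate=10).
The mode of a Gamma(a, b) with a ≥ 1 (shape–rate) is (a−1)/b = 32/10 ≈ 3.200.

λ̂_MAP = 3.200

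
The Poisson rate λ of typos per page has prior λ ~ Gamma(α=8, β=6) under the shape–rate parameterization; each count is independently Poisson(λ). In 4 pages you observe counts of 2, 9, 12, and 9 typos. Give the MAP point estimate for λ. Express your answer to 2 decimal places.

λ̂_MAP = 3.90

Σxᵢ = 2+9+12+9 = 32, with n = 4.
Posterior ∝ λ^7e^(−6λ) · λ^32e^(−4λ) = λ^39e^(−10λ), i.e. Gamma(shape=40, rate=10).
The mode of a Gamma(a, b) with a ≥ 1 (shape–rate) is (a−1)/b = 39/10 ≈ 3.90.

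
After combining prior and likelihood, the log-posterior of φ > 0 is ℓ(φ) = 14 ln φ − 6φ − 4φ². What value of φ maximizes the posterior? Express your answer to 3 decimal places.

φ̂_MAP = 1.000

ℓ'(φ) = 14/φ − 6 − 8φ. Setting this to zero and multiplying by φ: 8φ² + 6φ − 14 = 0.
φ = (−6 + √(6² + 4·8·14)) / (2·8) = (−6 + √484) / 16 = (−6 + 22)/16 = 1.
ℓ''(φ) = −14/φ² − 8 < 0, confirming a maximum.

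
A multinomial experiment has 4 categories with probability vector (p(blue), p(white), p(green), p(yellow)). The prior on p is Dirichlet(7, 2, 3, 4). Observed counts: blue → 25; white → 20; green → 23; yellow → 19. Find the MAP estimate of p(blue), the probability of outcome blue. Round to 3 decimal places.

The posterior is Dirichlet(αᵢ + nᵢ) = Dirichlet(32, 22, 26, 23).
For a Dirichlet(a₁,…,a_K) with all aᵢ > 1, the mode has j-th component (aⱼ − 1)/(Σaᵢ − K).
Here Σaᵢ = 103 and K = 4, so p(blue) = (32 − 1)/(103 − 4) = 31/99 ≈ 0.313.

MAP estimate of p(blue) = 0.313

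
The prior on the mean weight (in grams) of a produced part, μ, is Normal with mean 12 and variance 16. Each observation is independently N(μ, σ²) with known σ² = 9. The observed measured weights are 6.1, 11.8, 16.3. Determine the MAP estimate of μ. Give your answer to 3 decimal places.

n = 3; x̄ = (6.1 + 11.8 + 16.3)/3 = 34.2/3 = 11.4.
For a Normal prior and Normal likelihood with known variance, the posterior is Normal; its mode equals its mean, the precision-weighted average.
Prior precision 1/σ₀² = 1/16 = 0.0625; data precision n/σ² = 3/9 = 1/3.
μ̂ = (0.0625·12 + (1/3)·11.4) / (0.0625 + 1/3) = 4.55/(19/48) = 1092/95 ≈ 11.495.

μ̂_MAP = 11.495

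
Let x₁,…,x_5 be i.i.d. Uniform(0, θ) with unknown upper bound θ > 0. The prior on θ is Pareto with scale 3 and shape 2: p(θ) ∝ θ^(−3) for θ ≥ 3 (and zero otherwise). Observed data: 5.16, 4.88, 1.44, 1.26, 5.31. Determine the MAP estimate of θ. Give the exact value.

θ̂_MAP = 5.31

The Uniform(0, θ) likelihood is θ^(−n) for θ ≥ max(xᵢ), zero otherwise. Here max(xᵢ) = 5.31.
Posterior ∝ θ^(−3) · θ^(−5) = θ^(−8) on θ ≥ max(3, 5.31) = 5.31.
This density is strictly decreasing in θ, so the posterior mode lies at the lower boundary of the support.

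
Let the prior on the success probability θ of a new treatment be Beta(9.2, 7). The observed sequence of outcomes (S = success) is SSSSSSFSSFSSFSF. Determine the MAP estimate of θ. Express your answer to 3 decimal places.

Prior: Beta(9.2, 7).
Data: 11 successes in 15 trials (from the sequence). The binomial likelihood contributes θ^11(1−θ)^4, so the posterior is Beta(9.2+11, 7+4) = Beta(20.2, 11).
For Beta(a, b) with a, b > 1 the mode is (a−1)/(a+b−2) = 19.2/29.2 ≈ 0.658.

θ̂_MAP = 0.658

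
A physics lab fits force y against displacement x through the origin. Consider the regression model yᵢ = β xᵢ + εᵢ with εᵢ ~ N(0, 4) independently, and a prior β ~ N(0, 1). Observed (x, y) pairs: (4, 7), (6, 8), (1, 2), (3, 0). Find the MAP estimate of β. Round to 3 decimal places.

log p(β | y) = −Σ(yᵢ − βxᵢ)²/(2·4) − β²/(2·1) + const.
Setting the derivative to zero: Σxᵢ(yᵢ − βxᵢ)/4 − β/1 = 0, so β = Σxᵢyᵢ / (Σxᵢ² + σ²/τ²).
Σxᵢyᵢ = 4·7 + 6·8 + 1·2 + 3·0 = 78; Σxᵢ² = 62; σ²/τ² = 4.
β̂_MAP = 78 / (62 + 4) = 78/66 ≈ 1.182.

β̂_MAP = 1.182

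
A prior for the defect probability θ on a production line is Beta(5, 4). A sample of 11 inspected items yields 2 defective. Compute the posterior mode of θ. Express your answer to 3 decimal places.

θ̂_MAP = 0.333

Prior: Beta(5, 4).
Data: 2 successes in 11 trials. The binomial likelihood contributes θ^2(1−θ)^9, so the posterior is Beta(5+2, 4+9) = Beta(7, 13).
For Beta(a, b) with a, b > 1 the mode is (a−1)/(a+b−2) = 6/18 ≈ 0.333.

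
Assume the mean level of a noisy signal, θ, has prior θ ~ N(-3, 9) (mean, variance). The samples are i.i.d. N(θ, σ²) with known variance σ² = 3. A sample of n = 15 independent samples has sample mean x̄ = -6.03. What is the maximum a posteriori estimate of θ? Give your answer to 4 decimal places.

n = 15, x̄ = -6.03.
For a Normal prior and Normal likelihood with known variance, the posterior is Normal; its mode equals its mean, the precision-weighted average.
Prior precision 1/σ₀² = 1/9; data precision n/σ² = 15/3 = 5.
θ̂ = ((1/9)·(-3) + 5·(-6.03)) / (1/9 + 5) = (-1829/60)/(46/9) = -5487/920 ≈ -5.9641.

θ̂_MAP = -5.9641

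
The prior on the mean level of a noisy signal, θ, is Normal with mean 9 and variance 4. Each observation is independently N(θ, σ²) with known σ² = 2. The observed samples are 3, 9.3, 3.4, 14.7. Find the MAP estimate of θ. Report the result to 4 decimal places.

n = 4; x̄ = (3 + 9.3 + 3.4 + 14.7)/4 = 30.4/4 = 7.6.
For a Normal prior and Normal likelihood with known variance, the posterior is Normal; its mode equals its mean, the precision-weighted average.
Prior precision 1/σ₀² = 1/4 = 0.25; data precision n/σ² = 4/2 = 2.
θ̂ = (0.25·9 + 2·7.6) / (0.25 + 2) = 17.45/2.25 = 349/45 ≈ 7.7556.

θ̂_MAP = 7.7556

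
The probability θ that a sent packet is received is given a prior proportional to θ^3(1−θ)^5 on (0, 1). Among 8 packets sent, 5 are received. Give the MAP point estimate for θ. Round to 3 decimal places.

θ̂_MAP = 0.500

The prior density ∝ θ^3(1−θ)^5 is the kernel of Beta(4, 6).
Data: 5 successes in 8 trials. The binomial likelihood contributes θ^5(1−θ)^3, so the posterior is Beta(4+5, 6+3) = Beta(9, 9).
For Beta(a, b) with a, b > 1 the mode is (a−1)/(a+b−2) = 8/16 ≈ 0.500.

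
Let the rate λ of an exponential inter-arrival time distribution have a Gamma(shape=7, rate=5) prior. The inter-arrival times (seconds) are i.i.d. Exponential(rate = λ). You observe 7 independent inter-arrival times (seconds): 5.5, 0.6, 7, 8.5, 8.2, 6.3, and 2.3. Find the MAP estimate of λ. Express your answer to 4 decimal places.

The Exponential(rate=λ) likelihood is ∝ λ^n e^(−λΣtᵢ). Here n = 7 and Σtᵢ = 5.5 + 0.6 + 7 + 8.5 + 8.2 + 6.3 + 2.3 = 38.4.
Posterior ∝ λ^6e^(−5λ) · λ^7e^(−38.4λ) = λ^13e^(−43.4λ), i.e. Gamma(14, 43.4).
Mode = (a−1)/b = 13/43.4 ≈ 0.2995.

λ̂_MAP = 0.2995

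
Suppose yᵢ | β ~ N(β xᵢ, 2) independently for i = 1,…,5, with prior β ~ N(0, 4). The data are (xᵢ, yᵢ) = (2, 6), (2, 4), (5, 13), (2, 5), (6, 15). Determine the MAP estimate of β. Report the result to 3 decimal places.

β̂_MAP = 2.517

log p(β | y) = −Σ(yᵢ − βxᵢ)²/(2·2) − β²/(2·4) + const.
Setting the derivative to zero: Σxᵢ(yᵢ − βxᵢ)/2 − β/4 = 0, so β = Σxᵢyᵢ / (Σxᵢ² + σ²/τ²).
Σxᵢyᵢ = 2·6 + 2·4 + 5·13 + 2·5 + 6·15 = 185; Σxᵢ² = 73; σ²/τ² = 0.5.
β̂_MAP = 185 / (73 + 0.5) = 185/73.5 ≈ 2.517.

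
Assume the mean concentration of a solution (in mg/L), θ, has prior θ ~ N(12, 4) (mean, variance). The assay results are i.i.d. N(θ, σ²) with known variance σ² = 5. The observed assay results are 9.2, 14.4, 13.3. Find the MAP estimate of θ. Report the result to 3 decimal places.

θ̂_MAP = 12.212

n = 3; x̄ = (9.2 + 14.4 + 13.3)/3 = 36.9/3 = 12.3.
For a Normal prior and Normal likelihood with known variance, the posterior is Normal; its mode equals its mean, the precision-weighted average.
Prior precision 1/σ₀² = 1/4 = 0.25; data precision n/σ² = 3/5 = 0.6.
θ̂ = (0.25·12 + 0.6·12.3) / (0.25 + 0.6) = 10.38/0.85 = 1038/85 ≈ 12.212.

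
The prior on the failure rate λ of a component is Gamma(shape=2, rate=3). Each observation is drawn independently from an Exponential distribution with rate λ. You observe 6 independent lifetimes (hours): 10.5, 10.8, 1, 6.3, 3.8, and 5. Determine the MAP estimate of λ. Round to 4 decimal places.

The Exponential(rate=λ) likelihood is ∝ λ^n e^(−λΣtᵢ). Here n = 6 and Σtᵢ = 10.5 + 10.8 + 1 + 6.3 + 3.8 + 5 = 37.4.
Posterior ∝ λe^(−3λ) · λ^6e^(−37.4λ) = λ^7e^(−40.4λ), i.e. Gamma(8, 40.4).
Mode = (a−1)/b = 7/40.4 ≈ 0.1733.

λ̂_MAP = 0.1733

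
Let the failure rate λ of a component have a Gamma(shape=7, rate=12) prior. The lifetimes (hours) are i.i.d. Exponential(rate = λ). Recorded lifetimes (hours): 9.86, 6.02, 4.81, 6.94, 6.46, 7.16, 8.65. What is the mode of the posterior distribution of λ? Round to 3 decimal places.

The Exponential(rate=λ) likelihood is ∝ λ^n e^(−λΣtᵢ). Here n = 7 and Σtᵢ = 9.86 + 6.02 + 4.81 + 6.94 + 6.46 + 7.16 + 8.65 = 49.90.
Posterior ∝ λ^6e^(−12λ) · λ^7e^(−49.90λ) = λ^13e^(−61.90λ), i.e. Gamma(14, 61.90).
Mode = (a−1)/b = 13/61.90 ≈ 0.210.

λ̂_MAP = 0.210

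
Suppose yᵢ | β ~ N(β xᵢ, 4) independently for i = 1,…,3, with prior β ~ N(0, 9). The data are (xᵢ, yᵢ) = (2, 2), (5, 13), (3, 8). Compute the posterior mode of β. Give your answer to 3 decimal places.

β̂_MAP = 2.419

log p(β | y) = −Σ(yᵢ − βxᵢ)²/(2·4) − β²/(2·9) + const.
Setting the derivative to zero: Σxᵢ(yᵢ − βxᵢ)/4 − β/9 = 0, so β = Σxᵢyᵢ / (Σxᵢ² + σ²/τ²).
Σxᵢyᵢ = 2·2 + 5·13 + 3·8 = 93; Σxᵢ² = 38; σ²/τ² = 4/9.
β̂_MAP = 93 / (38 + 4/9) = 93/(346/9) = 837/346 ≈ 2.419.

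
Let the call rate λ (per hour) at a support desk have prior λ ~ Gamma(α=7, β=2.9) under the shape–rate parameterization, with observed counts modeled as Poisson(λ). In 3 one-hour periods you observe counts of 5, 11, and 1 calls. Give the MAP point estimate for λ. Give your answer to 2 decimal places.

λ̂_MAP = 3.90

Σxᵢ = 5+11+1 = 17, with n = 3.
Posterior ∝ λ^6e^(−2.9λ) · λ^17e^(−3λ) = λ^23e^(−5.9λ), i.e. Gamma(shape=24, rate=5.9).
The mode of a Gamma(a, b) with a ≥ 1 (shape–rate) is (a−1)/b = 23/5.9 ≈ 3.90.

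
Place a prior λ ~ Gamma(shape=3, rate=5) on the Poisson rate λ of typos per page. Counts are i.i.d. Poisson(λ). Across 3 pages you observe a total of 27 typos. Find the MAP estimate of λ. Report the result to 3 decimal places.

λ̂_MAP = 3.625

Σxᵢ = 27, n = 3.
Posterior ∝ λ^2e^(−5λ) · λ^27e^(−3λ) = λ^29e^(−8λ), i.e. Gamma(shape=30, rate=8).
The mode of a Gamma(a, b) with a ≥ 1 (shape–rate) is (a−1)/b = 29/8 ≈ 3.625.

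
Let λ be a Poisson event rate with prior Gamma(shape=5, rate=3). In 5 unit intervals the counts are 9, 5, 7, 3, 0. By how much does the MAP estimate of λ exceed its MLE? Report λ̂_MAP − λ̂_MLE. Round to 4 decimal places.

MAP − MLE = -1.3000

Σxᵢ = 24. Posterior is Gamma(29, 8); MAP = (29−1)/8 = 28/8 ≈ 3.50000.
MLE = x̄ = 24/5 ≈ 4.80000.
Difference = 28/8 − 24/5 = -13/10 ≈ -1.3000.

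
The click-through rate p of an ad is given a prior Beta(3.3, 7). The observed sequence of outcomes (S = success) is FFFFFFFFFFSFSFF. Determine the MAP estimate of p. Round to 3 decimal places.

p̂_MAP = 0.185

Prior: Beta(3.3, 7).
Data: 2 successes in 15 trials (from the sequence). The binomial likelihood contributes p^2(1−p)^13, so the posterior is Beta(3.3+2, 7+13) = Beta(5.3, 20).
For Beta(a, b) with a, b > 1 the mode is (a−1)/(a+b−2) = 4.3/23.3 ≈ 0.185.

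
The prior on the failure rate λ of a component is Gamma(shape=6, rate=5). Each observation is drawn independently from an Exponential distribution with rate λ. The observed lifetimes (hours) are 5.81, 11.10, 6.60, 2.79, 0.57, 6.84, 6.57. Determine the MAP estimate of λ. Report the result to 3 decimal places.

The Exponential(rate=λ) likelihood is ∝ λ^n e^(−λΣtᵢ). Here n = 7 and Σtᵢ = 5.81 + 11.10 + 6.60 + 2.79 + 0.57 + 6.84 + 6.57 = 40.28.
Posterior ∝ λ^5e^(−5λ) · λ^7e^(−40.28λ) = λ^12e^(−45.28λ), i.e. Gamma(13, 45.28).
Mode = (a−1)/b = 12/45.28 ≈ 0.265.

λ̂_MAP = 0.265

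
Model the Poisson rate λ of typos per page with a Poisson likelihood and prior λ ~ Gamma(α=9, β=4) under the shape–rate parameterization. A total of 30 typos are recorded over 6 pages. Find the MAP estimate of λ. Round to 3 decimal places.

λ̂_MAP = 3.800

Σxᵢ = 30, n = 6.
Posterior ∝ λ^8e^(−4λ) · λ^30e^(−6λ) = λ^38e^(−10λ), i.e. Gamma(shape=39, rate=10).
The mode of a Gamma(a, b) with a ≥ 1 (shape–rate) is (a−1)/b = 38/10 ≈ 3.800.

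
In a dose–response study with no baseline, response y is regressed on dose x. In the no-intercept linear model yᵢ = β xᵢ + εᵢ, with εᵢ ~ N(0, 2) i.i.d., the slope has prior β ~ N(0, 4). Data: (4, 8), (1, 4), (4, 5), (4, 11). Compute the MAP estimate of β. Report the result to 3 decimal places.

log p(β | y) = −Σ(yᵢ − βxᵢ)²/(2·2) − β²/(2·4) + const.
Setting the derivative to zero: Σxᵢ(yᵢ − βxᵢ)/2 − β/4 = 0, so β = Σxᵢyᵢ / (Σxᵢ² + σ²/τ²).
Σxᵢyᵢ = 4·8 + 1·4 + 4·5 + 4·11 = 100; Σxᵢ² = 49; σ²/τ² = 0.5.
β̂_MAP = 100 / (49 + 0.5) = 100/49.5 ≈ 2.020.

β̂_MAP = 2.020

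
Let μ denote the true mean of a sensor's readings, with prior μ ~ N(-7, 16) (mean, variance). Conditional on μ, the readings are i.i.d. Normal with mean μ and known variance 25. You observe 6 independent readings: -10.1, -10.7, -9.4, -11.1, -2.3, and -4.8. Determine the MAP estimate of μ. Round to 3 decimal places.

n = 6; x̄ = ((-10.1) + (-10.7) + (-9.4) + (-11.1) + (-2.3) + (-4.8))/6 = -48.4/6 = -121/15 ≈ -8.0667.
For a Normal prior and Normal likelihood with known variance, the posterior is Normal; its mode equals its mean, the precision-weighted average.
Prior precision 1/σ₀² = 1/16 = 0.0625; data precision n/σ² = 6/25 = 0.24.
μ̂ = (0.0625·(-7) + 0.24·(-121/15)) / (0.0625 + 0.24) = (-2.3735)/0.3025 = -4747/605 ≈ -7.846.

μ̂_MAP = -7.846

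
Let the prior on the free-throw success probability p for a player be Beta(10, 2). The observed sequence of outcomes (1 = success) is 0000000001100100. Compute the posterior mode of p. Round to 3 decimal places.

Prior: Beta(10, 2).
Data: 3 successes in 16 trials (from the sequence). The binomial likelihood contributes p^3(1−p)^13, so the posterior is Beta(10+3, 2+13) = Beta(13, 15).
For Beta(a, b) with a, b > 1 the mode is (a−1)/(a+b−2) = 12/26 ≈ 0.462.

p̂_MAP = 0.462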